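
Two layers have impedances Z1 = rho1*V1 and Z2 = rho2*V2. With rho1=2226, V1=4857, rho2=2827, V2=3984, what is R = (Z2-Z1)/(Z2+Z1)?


Z1 = 2226 * 4857 = 10811682
Z2 = 2827 * 3984 = 11262768
R = (11262768 - 10811682) / (11262768 + 10811682) = 451086 / 22074450 = 0.0204

0.0204


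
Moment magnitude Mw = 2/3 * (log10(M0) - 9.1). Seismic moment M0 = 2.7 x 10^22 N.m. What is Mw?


log10(M0) = log10(2.7 x 10^22) = 22.4314
Mw = 2/3 * (22.4314 - 9.1)
= 2/3 * 13.3314
= 8.89

8.89


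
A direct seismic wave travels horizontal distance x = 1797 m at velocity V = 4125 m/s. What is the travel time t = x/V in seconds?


t = x / V
= 1797 / 4125
= 0.4356 s

0.4356


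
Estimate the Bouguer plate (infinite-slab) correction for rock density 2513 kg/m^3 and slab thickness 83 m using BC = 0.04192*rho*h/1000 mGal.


BC = 0.04192 * rho * h / 1000
= 0.04192 * 2513 * 83 / 1000
= 8.7436 mGal

8.7436


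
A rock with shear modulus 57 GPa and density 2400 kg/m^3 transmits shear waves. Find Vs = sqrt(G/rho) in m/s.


Convert G to Pa: G = 57e9 Pa
Compute G/rho = 57e9 / 2400 = 23750000.0
Vs = sqrt(23750000.0) = 4873.4 m/s

4873.4


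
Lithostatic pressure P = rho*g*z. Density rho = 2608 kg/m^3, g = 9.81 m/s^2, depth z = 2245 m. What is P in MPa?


P = rho * g * z / 1e6
= 2608 * 9.81 * 2245 / 1e6
= 57437157.6 / 1e6
= 57.4372 MPa

57.4372


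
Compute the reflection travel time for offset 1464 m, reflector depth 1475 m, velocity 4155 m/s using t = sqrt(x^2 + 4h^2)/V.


x^2 + 4h^2 = 1464^2 + 4*1475^2 = 2143296 + 8702500 = 10845796
sqrt(10845796) = 3293.2956
t = 3293.2956 / 4155 = 0.7926 s

0.7926


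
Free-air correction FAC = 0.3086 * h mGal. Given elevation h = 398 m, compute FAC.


FAC = 0.3086 * h
= 0.3086 * 398
= 122.8228 mGal

122.8228


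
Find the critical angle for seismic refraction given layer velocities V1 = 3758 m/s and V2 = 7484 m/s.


V1/V2 = 3758/7484 = 0.502138
theta_c = arcsin(0.502138) = 30.1415 degrees

30.1415


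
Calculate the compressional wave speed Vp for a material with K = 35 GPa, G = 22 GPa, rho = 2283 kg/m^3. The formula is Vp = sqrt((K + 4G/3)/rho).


First compute the effective modulus:
K + 4G/3 = 35e9 + 4*22e9/3 = 64333333333.33 Pa
Then divide by density:
64333333333.33 / 2283 = 28179296.2476 Pa/(kg/m^3)
Take the square root:
Vp = sqrt(28179296.2476) = 5308.42 m/s

5308.42


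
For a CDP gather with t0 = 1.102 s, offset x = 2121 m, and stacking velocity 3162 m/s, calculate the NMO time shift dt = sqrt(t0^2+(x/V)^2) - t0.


x/Vnmo = 2121/3162 = 0.670778
(x/Vnmo)^2 = 0.449943
t0^2 = 1.214404
sqrt(1.214404 + 0.449943) = 1.290096
dt = 1.290096 - 1.102 = 0.188096

0.188096


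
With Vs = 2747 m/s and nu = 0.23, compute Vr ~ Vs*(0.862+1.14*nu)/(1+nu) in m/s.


Numerator factor = 0.862 + 1.14*0.23 = 1.1242
Denominator = 1 + 0.23 = 1.23
Vr = 2747 * 1.1242 / 1.23 = 2510.71 m/s

2510.71


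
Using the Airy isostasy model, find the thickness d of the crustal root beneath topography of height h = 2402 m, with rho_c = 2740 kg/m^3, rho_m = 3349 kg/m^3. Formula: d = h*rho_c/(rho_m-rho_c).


rho_m - rho_c = 3349 - 2740 = 609
d = 2402 * 2740 / 609
= 6581480 / 609
= 10807.03 m

10807.03


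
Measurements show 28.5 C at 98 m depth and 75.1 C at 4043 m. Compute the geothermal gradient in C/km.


dT = 75.1 - 28.5 = 46.6 C
dz = 4043 - 98 = 3945 m
gradient = dT/dz * 1000 = 46.6/3945 * 1000 = 11.8124 C/km

11.8124


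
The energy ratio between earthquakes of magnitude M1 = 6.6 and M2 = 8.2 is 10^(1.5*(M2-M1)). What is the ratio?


M2 - M1 = 8.2 - 6.6 = 1.6
1.5 * 1.6 = 2.4
ratio = 10^2.4 = 251.19

251.19


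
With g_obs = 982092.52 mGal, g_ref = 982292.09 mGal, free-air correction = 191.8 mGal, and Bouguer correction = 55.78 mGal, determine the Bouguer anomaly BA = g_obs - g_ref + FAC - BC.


BA = g_obs - g_ref + FAC - BC
= 982092.52 - 982292.09 + 191.8 - 55.78
= -63.55 mGal

-63.55


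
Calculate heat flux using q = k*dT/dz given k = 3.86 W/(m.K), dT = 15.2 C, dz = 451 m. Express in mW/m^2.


q = k * dT / dz * 1000
= 3.86 * 15.2 / 451 * 1000
= 0.130093 * 1000
= 130.0931 mW/m^2

130.0931


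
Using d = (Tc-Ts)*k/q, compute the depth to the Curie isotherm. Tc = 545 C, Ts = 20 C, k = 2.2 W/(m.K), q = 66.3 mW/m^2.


T_Curie - T_surf = 545 - 20 = 525 C
Convert q to W/m^2: 66.3 mW/m^2 = 0.0663 W/m^2
d = 525 * 2.2 / 0.0663 = 17420.81 m

17420.81


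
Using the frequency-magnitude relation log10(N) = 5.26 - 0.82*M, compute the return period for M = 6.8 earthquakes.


log10(N) = 5.26 - 0.82*6.8 = -0.316
N = 10^-0.316 = 0.483059
T = 1/N = 1/0.483059 = 2.0701 years

2.0701


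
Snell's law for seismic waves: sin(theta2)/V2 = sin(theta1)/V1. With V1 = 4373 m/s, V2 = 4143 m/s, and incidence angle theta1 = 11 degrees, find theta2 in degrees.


sin(theta1) = sin(11 deg) = 0.190809
sin(theta2) = V2/V1 * sin(theta1) = 4143/4373 * 0.190809 = 0.180773
theta2 = arcsin(0.180773) = 10.4148 degrees

10.4148


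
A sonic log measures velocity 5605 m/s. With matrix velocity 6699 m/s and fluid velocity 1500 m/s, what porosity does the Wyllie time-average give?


1/V - 1/Vm = 1/5605 - 1/6699 = 2.914e-05
1/Vf - 1/Vm = 1/1500 - 1/6699 = 0.00051739
phi = 2.914e-05 / 0.00051739 = 0.0563

0.0563


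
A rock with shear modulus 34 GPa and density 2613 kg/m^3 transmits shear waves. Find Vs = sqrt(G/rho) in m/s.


Convert G to Pa: G = 34e9 Pa
Compute G/rho = 34e9 / 2613 = 13011863.7581
Vs = sqrt(13011863.7581) = 3607.2 m/s

3607.2


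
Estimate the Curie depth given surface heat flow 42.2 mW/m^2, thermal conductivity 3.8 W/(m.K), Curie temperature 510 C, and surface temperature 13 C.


T_Curie - T_surf = 510 - 13 = 497 C
Convert q to W/m^2: 42.2 mW/m^2 = 0.0422 W/m^2
d = 497 * 3.8 / 0.0422 = 44753.55 m

44753.55


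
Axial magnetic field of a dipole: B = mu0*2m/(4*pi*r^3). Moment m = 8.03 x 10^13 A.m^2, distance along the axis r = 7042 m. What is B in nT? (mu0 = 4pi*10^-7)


m = 8.03 x 10^13 = 80300000000000 A.m^2
2m = 160600000000000 A.m^2
r^3 = 7042^3 = 349211118088
B = (4pi*10^-7) * 160600000000000 / (4*pi * 349211118088) * 1e9
= 201815912.066608 / 4388316332548.55 * 1e9
= 45989.372 nT

45989.372


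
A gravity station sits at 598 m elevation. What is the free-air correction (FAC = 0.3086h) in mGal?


FAC = 0.3086 * h
= 0.3086 * 598
= 184.5428 mGal

184.5428


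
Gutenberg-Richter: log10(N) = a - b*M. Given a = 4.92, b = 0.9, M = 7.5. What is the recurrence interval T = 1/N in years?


log10(N) = 4.92 - 0.9*7.5 = -1.83
N = 10^-1.83 = 0.014791
T = 1/N = 1/0.014791 = 67.6083 years

67.6083


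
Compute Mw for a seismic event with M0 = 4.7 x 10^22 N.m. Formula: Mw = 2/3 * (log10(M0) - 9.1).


log10(M0) = log10(4.7 x 10^22) = 22.6721
Mw = 2/3 * (22.6721 - 9.1)
= 2/3 * 13.5721
= 9.05

9.05


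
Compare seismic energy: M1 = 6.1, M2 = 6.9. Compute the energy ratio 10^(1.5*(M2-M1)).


M2 - M1 = 6.9 - 6.1 = 0.8
1.5 * 0.8 = 1.2
ratio = 10^1.2 = 15.85

15.85


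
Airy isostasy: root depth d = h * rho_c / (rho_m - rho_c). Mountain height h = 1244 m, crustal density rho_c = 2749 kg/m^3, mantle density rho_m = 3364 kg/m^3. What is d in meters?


rho_m - rho_c = 3364 - 2749 = 615
d = 1244 * 2749 / 615
= 3419756 / 615
= 5560.58 m

5560.58


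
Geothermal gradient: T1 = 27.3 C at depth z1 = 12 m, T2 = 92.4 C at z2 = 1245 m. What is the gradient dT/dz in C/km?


dT = 92.4 - 27.3 = 65.1 C
dz = 1245 - 12 = 1233 m
gradient = dT/dz * 1000 = 65.1/1233 * 1000 = 52.7981 C/km

52.7981


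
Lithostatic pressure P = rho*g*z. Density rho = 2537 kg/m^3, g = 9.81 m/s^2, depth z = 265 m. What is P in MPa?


P = rho * g * z / 1e6
= 2537 * 9.81 * 265 / 1e6
= 6595312.05 / 1e6
= 6.5953 MPa

6.5953


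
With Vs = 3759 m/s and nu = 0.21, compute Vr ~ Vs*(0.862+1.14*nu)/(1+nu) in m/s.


Numerator factor = 0.862 + 1.14*0.21 = 1.1014
Denominator = 1 + 0.21 = 1.21
Vr = 3759 * 1.1014 / 1.21 = 3421.62 m/s

3421.62


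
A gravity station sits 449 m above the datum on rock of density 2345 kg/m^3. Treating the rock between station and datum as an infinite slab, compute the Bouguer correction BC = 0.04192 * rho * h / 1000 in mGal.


BC = 0.04192 * rho * h / 1000
= 0.04192 * 2345 * 449 / 1000
= 44.1378 mGal

44.1378


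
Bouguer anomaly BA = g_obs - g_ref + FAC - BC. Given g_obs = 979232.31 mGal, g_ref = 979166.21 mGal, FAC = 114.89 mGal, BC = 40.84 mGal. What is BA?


BA = g_obs - g_ref + FAC - BC
= 979232.31 - 979166.21 + 114.89 - 40.84
= 140.15 mGal

140.15


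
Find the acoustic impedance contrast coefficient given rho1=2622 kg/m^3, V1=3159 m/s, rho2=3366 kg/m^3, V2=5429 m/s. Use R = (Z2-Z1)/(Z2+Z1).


Z1 = 2622 * 3159 = 8282898
Z2 = 3366 * 5429 = 18274014
R = (18274014 - 8282898) / (18274014 + 8282898) = 9991116 / 26556912 = 0.3762

0.3762


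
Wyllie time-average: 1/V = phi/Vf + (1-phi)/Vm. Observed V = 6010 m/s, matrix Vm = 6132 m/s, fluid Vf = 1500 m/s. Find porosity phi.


1/V - 1/Vm = 1/6010 - 1/6132 = 3.31e-06
1/Vf - 1/Vm = 1/1500 - 1/6132 = 0.00050359
phi = 3.31e-06 / 0.00050359 = 0.0066

0.0066


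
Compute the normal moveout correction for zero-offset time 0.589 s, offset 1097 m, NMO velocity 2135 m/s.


x/Vnmo = 1097/2135 = 0.513817
(x/Vnmo)^2 = 0.264008
t0^2 = 0.346921
sqrt(0.346921 + 0.264008) = 0.78162
dt = 0.78162 - 0.589 = 0.19262

0.19262


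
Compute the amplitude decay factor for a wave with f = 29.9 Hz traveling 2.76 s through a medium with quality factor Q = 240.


pi*f*t/Q = pi*29.9*2.76/240 = 1.080237
A/A0 = exp(-1.080237) = 0.339515

0.339515


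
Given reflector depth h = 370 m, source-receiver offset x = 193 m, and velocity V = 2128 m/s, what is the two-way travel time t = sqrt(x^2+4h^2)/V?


x^2 + 4h^2 = 193^2 + 4*370^2 = 37249 + 547600 = 584849
sqrt(584849) = 764.7542
t = 764.7542 / 2128 = 0.3594 s

0.3594


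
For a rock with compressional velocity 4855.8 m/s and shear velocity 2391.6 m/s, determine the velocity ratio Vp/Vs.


Vp/Vs = 4855.8 / 2391.6
= 2.0304

2.0304


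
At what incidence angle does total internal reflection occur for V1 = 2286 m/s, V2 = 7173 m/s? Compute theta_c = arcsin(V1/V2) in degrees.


V1/V2 = 2286/7173 = 0.318695
theta_c = arcsin(0.318695) = 18.584 degrees

18.584


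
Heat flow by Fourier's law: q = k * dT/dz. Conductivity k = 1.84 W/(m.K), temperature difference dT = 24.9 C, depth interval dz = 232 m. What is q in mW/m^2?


q = k * dT / dz * 1000
= 1.84 * 24.9 / 232 * 1000
= 0.197483 * 1000
= 197.4828 mW/m^2

197.4828


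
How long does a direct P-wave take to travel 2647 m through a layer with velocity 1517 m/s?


t = x / V
= 2647 / 1517
= 1.7449 s

1.7449


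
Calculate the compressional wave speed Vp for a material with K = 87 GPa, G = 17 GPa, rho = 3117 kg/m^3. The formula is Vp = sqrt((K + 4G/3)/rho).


First compute the effective modulus:
K + 4G/3 = 87e9 + 4*17e9/3 = 109666666666.67 Pa
Then divide by density:
109666666666.67 / 3117 = 35183402.8446 Pa/(kg/m^3)
Take the square root:
Vp = sqrt(35183402.8446) = 5931.56 m/s

5931.56


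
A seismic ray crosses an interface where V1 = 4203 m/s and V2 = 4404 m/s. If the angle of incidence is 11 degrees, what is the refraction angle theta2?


sin(theta1) = sin(11 deg) = 0.190809
sin(theta2) = V2/V1 * sin(theta1) = 4404/4203 * 0.190809 = 0.199934
theta2 = arcsin(0.199934) = 11.5331 degrees

11.5331


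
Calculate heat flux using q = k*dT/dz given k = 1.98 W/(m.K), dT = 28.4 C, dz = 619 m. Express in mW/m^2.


q = k * dT / dz * 1000
= 1.98 * 28.4 / 619 * 1000
= 0.090843 * 1000
= 90.8433 mW/m^2

90.8433


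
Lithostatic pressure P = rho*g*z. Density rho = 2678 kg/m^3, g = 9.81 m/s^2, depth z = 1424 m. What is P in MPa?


P = rho * g * z / 1e6
= 2678 * 9.81 * 1424 / 1e6
= 37410160.32 / 1e6
= 37.4102 MPa

37.4102


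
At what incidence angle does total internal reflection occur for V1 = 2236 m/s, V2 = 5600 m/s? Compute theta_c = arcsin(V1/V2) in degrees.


V1/V2 = 2236/5600 = 0.399286
theta_c = arcsin(0.399286) = 23.5335 degrees

23.5335


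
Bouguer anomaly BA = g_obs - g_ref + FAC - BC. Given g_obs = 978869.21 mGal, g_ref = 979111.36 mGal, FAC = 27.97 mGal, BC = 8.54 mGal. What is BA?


BA = g_obs - g_ref + FAC - BC
= 978869.21 - 979111.36 + 27.97 - 8.54
= -222.72 mGal

-222.72


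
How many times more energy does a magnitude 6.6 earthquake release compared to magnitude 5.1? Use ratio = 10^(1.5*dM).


M2 - M1 = 6.6 - 5.1 = 1.5
1.5 * 1.5 = 2.25
ratio = 10^2.25 = 177.83

177.83


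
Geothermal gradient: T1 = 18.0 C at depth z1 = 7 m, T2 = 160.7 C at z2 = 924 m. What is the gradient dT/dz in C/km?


dT = 160.7 - 18.0 = 142.7 C
dz = 924 - 7 = 917 m
gradient = dT/dz * 1000 = 142.7/917 * 1000 = 155.6161 C/km

155.6161


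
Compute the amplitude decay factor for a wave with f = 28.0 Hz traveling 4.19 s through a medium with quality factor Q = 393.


pi*f*t/Q = pi*28.0*4.19/393 = 0.937841
A/A0 = exp(-0.937841) = 0.391472

0.391472


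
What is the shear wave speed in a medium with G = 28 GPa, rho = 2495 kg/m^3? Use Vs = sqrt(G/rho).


Convert G to Pa: G = 28e9 Pa
Compute G/rho = 28e9 / 2495 = 11222444.8898
Vs = sqrt(11222444.8898) = 3349.99 m/s

3349.99


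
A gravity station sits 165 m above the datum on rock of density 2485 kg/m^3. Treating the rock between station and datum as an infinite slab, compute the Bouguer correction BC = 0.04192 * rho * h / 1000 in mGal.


BC = 0.04192 * rho * h / 1000
= 0.04192 * 2485 * 165 / 1000
= 17.1882 mGal

17.1882


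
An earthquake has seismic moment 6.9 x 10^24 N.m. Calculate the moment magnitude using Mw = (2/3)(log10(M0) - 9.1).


log10(M0) = log10(6.9 x 10^24) = 24.8388
Mw = 2/3 * (24.8388 - 9.1)
= 2/3 * 15.7388
= 10.49

10.49


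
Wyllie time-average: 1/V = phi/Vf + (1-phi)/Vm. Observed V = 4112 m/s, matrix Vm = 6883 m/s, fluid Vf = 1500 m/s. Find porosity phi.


1/V - 1/Vm = 1/4112 - 1/6883 = 9.791e-05
1/Vf - 1/Vm = 1/1500 - 1/6883 = 0.00052138
phi = 9.791e-05 / 0.00052138 = 0.1878

0.1878


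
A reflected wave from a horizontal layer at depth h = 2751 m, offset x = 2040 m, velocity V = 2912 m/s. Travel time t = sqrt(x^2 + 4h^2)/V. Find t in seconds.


x^2 + 4h^2 = 2040^2 + 4*2751^2 = 4161600 + 30272004 = 34433604
sqrt(34433604) = 5868.0153
t = 5868.0153 / 2912 = 2.0151 s

2.0151


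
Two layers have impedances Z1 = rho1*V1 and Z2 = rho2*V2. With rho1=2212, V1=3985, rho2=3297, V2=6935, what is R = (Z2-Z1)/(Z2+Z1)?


Z1 = 2212 * 3985 = 8814820
Z2 = 3297 * 6935 = 22864695
R = (22864695 - 8814820) / (22864695 + 8814820) = 14049875 / 31679515 = 0.4435

0.4435


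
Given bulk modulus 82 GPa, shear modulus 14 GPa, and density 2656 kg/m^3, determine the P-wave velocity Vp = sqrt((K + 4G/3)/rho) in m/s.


First compute the effective modulus:
K + 4G/3 = 82e9 + 4*14e9/3 = 100666666666.67 Pa
Then divide by density:
100666666666.67 / 2656 = 37901606.4257 Pa/(kg/m^3)
Take the square root:
Vp = sqrt(37901606.4257) = 6156.43 m/s

6156.43


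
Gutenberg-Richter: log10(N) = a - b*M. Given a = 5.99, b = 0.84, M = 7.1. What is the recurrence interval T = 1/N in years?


log10(N) = 5.99 - 0.84*7.1 = 0.026
N = 10^0.026 = 1.061696
T = 1/N = 1/1.061696 = 0.9419 years

0.9419


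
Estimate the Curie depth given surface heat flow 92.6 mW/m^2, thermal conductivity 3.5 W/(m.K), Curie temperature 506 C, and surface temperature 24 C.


T_Curie - T_surf = 506 - 24 = 482 C
Convert q to W/m^2: 92.6 mW/m^2 = 0.0926 W/m^2
d = 482 * 3.5 / 0.0926 = 18218.14 m

18218.14


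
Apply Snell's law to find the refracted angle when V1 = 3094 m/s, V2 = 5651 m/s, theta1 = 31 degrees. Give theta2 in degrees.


sin(theta1) = sin(31 deg) = 0.515038
sin(theta2) = V2/V1 * sin(theta1) = 5651/3094 * 0.515038 = 0.940685
theta2 = arcsin(0.940685) = 70.167 degrees

70.167


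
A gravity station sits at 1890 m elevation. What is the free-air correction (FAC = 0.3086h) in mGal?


FAC = 0.3086 * h
= 0.3086 * 1890
= 583.254 mGal

583.254


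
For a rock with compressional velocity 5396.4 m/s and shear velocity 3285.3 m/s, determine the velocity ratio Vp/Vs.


Vp/Vs = 5396.4 / 3285.3
= 1.6426

1.6426


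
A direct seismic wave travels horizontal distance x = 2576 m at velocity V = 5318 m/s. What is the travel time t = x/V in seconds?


t = x / V
= 2576 / 5318
= 0.4844 s

0.4844


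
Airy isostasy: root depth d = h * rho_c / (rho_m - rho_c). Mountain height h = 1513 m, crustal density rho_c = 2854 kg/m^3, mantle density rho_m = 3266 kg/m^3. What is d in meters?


rho_m - rho_c = 3266 - 2854 = 412
d = 1513 * 2854 / 412
= 4318102 / 412
= 10480.83 m

10480.83


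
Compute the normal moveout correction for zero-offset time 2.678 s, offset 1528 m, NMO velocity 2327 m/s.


x/Vnmo = 1528/2327 = 0.656639
(x/Vnmo)^2 = 0.431175
t0^2 = 7.171684
sqrt(7.171684 + 0.431175) = 2.757328
dt = 2.757328 - 2.678 = 0.079328

0.079328


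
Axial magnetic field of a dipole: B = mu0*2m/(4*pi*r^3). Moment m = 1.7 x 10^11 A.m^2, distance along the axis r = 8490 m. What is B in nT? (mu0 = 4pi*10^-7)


m = 1.7 x 10^11 = 170000000000 A.m^2
2m = 340000000000 A.m^2
r^3 = 8490^3 = 611960049000
B = (4pi*10^-7) * 340000000000 / (4*pi * 611960049000) * 1e9
= 427256.600888 / 7690116776915.4 * 1e9
= 55.5592 nT

55.5592


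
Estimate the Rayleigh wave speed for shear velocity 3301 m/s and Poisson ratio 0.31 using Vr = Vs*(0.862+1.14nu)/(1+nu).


Numerator factor = 0.862 + 1.14*0.31 = 1.2154
Denominator = 1 + 0.31 = 1.31
Vr = 3301 * 1.2154 / 1.31 = 3062.62 m/s

3062.62


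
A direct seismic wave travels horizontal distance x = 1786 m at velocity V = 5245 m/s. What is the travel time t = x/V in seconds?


t = x / V
= 1786 / 5245
= 0.3405 s

0.3405


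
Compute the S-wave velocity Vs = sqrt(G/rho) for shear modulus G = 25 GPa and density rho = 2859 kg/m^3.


Convert G to Pa: G = 25e9 Pa
Compute G/rho = 25e9 / 2859 = 8744316.1945
Vs = sqrt(8744316.1945) = 2957.08 m/s

2957.08


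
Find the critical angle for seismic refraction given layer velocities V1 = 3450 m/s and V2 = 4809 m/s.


V1/V2 = 3450/4809 = 0.717405
theta_c = arcsin(0.717405) = 45.8406 degrees

45.8406


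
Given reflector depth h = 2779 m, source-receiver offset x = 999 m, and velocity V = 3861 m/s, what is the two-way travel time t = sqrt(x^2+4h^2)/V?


x^2 + 4h^2 = 999^2 + 4*2779^2 = 998001 + 30891364 = 31889365
sqrt(31889365) = 5647.0669
t = 5647.0669 / 3861 = 1.4626 s

1.4626


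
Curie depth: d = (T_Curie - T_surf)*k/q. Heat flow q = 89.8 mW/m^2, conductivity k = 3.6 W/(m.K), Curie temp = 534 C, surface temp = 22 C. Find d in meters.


T_Curie - T_surf = 534 - 22 = 512 C
Convert q to W/m^2: 89.8 mW/m^2 = 0.0898 W/m^2
d = 512 * 3.6 / 0.0898 = 20525.61 m

20525.61


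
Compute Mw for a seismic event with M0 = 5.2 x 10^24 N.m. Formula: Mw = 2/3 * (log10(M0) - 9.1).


log10(M0) = log10(5.2 x 10^24) = 24.716
Mw = 2/3 * (24.716 - 9.1)
= 2/3 * 15.616
= 10.41

10.41


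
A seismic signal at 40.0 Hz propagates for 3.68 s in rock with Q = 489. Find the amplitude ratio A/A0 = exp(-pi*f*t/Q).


pi*f*t/Q = pi*40.0*3.68/489 = 0.94569
A/A0 = exp(-0.94569) = 0.388411

0.388411


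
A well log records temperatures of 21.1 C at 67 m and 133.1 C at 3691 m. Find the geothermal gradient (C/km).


dT = 133.1 - 21.1 = 112.0 C
dz = 3691 - 67 = 3624 m
gradient = dT/dz * 1000 = 112.0/3624 * 1000 = 30.9051 C/km

30.9051


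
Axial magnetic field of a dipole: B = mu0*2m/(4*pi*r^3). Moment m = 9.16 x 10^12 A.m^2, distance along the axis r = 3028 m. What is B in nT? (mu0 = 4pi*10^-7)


m = 9.16 x 10^12 = 9160000000000 A.m^2
2m = 18320000000000 A.m^2
r^3 = 3028^3 = 27763077952
B = (4pi*10^-7) * 18320000000000 / (4*pi * 27763077952) * 1e9
= 23021590.965506 / 348881126940.18 * 1e9
= 65986.9199 nT

65986.9199


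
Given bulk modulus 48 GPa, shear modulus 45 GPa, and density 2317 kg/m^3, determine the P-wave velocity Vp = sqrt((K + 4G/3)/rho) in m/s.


First compute the effective modulus:
K + 4G/3 = 48e9 + 4*45e9/3 = 108000000000.0 Pa
Then divide by density:
108000000000.0 / 2317 = 46611998.2736 Pa/(kg/m^3)
Take the square root:
Vp = sqrt(46611998.2736) = 6827.3 m/s

6827.3


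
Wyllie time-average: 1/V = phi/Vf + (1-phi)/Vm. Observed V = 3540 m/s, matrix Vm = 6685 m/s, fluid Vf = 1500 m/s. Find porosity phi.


1/V - 1/Vm = 1/3540 - 1/6685 = 0.0001329
1/Vf - 1/Vm = 1/1500 - 1/6685 = 0.00051708
phi = 0.0001329 / 0.00051708 = 0.257

0.257


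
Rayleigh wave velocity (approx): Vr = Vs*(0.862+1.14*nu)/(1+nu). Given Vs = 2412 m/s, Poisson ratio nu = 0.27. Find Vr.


Numerator factor = 0.862 + 1.14*0.27 = 1.1698
Denominator = 1 + 0.27 = 1.27
Vr = 2412 * 1.1698 / 1.27 = 2221.7 m/s

2221.7


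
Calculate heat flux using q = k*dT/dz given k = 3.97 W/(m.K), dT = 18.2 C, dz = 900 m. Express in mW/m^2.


q = k * dT / dz * 1000
= 3.97 * 18.2 / 900 * 1000
= 0.080282 * 1000
= 80.2822 mW/m^2

80.2822


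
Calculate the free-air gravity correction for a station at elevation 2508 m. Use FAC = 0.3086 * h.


FAC = 0.3086 * h
= 0.3086 * 2508
= 773.9688 mGal

773.9688


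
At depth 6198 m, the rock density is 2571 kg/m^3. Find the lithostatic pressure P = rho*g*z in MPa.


P = rho * g * z / 1e6
= 2571 * 9.81 * 6198 / 1e6
= 156322918.98 / 1e6
= 156.3229 MPa

156.3229


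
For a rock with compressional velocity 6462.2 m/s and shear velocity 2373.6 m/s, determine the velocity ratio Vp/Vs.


Vp/Vs = 6462.2 / 2373.6
= 2.7225

2.7225


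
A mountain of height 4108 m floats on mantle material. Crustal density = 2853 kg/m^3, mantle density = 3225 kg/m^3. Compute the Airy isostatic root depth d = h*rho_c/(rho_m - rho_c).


rho_m - rho_c = 3225 - 2853 = 372
d = 4108 * 2853 / 372
= 11720124 / 372
= 31505.71 m

31505.71


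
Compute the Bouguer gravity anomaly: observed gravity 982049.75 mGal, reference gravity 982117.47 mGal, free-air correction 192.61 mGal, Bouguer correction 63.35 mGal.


BA = g_obs - g_ref + FAC - BC
= 982049.75 - 982117.47 + 192.61 - 63.35
= 61.54 mGal

61.54


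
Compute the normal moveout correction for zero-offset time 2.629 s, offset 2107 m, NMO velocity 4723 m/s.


x/Vnmo = 2107/4723 = 0.446115
(x/Vnmo)^2 = 0.199018
t0^2 = 6.911641
sqrt(6.911641 + 0.199018) = 2.666582
dt = 2.666582 - 2.629 = 0.037582

0.037582


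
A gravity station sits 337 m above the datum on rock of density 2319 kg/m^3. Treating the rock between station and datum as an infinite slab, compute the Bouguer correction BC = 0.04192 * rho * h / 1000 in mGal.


BC = 0.04192 * rho * h / 1000
= 0.04192 * 2319 * 337 / 1000
= 32.7606 mGal

32.7606


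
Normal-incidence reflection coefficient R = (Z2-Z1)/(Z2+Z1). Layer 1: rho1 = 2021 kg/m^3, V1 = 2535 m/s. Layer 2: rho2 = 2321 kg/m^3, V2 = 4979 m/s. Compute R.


Z1 = 2021 * 2535 = 5123235
Z2 = 2321 * 4979 = 11556259
R = (11556259 - 5123235) / (11556259 + 5123235) = 6433024 / 16679494 = 0.3857

0.3857


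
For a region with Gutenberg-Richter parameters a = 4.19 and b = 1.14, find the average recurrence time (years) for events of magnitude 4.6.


log10(N) = 4.19 - 1.14*4.6 = -1.054
N = 10^-1.054 = 0.088308
T = 1/N = 1/0.088308 = 11.324 years

11.324


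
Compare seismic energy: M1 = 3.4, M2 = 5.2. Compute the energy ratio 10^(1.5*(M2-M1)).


M2 - M1 = 5.2 - 3.4 = 1.8
1.5 * 1.8 = 2.7
ratio = 10^2.7 = 501.19

501.19


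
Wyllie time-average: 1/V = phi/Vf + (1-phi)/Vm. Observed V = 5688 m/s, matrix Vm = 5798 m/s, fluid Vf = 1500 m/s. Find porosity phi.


1/V - 1/Vm = 1/5688 - 1/5798 = 3.34e-06
1/Vf - 1/Vm = 1/1500 - 1/5798 = 0.00049419
phi = 3.34e-06 / 0.00049419 = 0.0067

0.0067


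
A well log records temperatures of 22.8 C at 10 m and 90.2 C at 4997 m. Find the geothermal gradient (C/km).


dT = 90.2 - 22.8 = 67.4 C
dz = 4997 - 10 = 4987 m
gradient = dT/dz * 1000 = 67.4/4987 * 1000 = 13.5151 C/km

13.5151


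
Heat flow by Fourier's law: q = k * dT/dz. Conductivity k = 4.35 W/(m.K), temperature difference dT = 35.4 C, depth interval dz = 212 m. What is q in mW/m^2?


q = k * dT / dz * 1000
= 4.35 * 35.4 / 212 * 1000
= 0.726368 * 1000
= 726.3679 mW/m^2

726.3679


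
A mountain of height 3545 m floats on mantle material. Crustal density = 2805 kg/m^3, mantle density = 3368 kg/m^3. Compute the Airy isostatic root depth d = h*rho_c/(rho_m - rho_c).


rho_m - rho_c = 3368 - 2805 = 563
d = 3545 * 2805 / 563
= 9943725 / 563
= 17662.03 m

17662.03


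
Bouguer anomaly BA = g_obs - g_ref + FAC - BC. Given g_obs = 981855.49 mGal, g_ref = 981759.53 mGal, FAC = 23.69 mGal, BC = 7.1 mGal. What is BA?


BA = g_obs - g_ref + FAC - BC
= 981855.49 - 981759.53 + 23.69 - 7.1
= 112.55 mGal

112.55


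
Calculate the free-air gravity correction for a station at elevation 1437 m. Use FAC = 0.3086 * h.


FAC = 0.3086 * h
= 0.3086 * 1437
= 443.4582 mGal

443.4582


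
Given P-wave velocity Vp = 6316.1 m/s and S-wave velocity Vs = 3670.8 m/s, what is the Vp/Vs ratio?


Vp/Vs = 6316.1 / 3670.8
= 1.7206

1.7206


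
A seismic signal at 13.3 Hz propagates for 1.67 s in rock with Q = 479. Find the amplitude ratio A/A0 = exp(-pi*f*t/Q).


pi*f*t/Q = pi*13.3*1.67/479 = 0.145674
A/A0 = exp(-0.145674) = 0.864439

0.864439


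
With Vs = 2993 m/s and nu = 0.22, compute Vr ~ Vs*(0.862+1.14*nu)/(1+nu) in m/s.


Numerator factor = 0.862 + 1.14*0.22 = 1.1128
Denominator = 1 + 0.22 = 1.22
Vr = 2993 * 1.1128 / 1.22 = 2730.01 m/s

2730.01


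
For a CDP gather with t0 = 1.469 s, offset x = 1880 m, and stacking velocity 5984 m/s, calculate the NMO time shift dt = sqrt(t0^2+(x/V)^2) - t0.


x/Vnmo = 1880/5984 = 0.314171
(x/Vnmo)^2 = 0.098703
t0^2 = 2.157961
sqrt(2.157961 + 0.098703) = 1.50222
dt = 1.50222 - 1.469 = 0.03322

0.03322


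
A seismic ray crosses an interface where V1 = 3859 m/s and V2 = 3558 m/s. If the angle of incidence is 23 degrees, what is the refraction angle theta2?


sin(theta1) = sin(23 deg) = 0.390731
sin(theta2) = V2/V1 * sin(theta1) = 3558/3859 * 0.390731 = 0.360254
theta2 = arcsin(0.360254) = 21.1158 degrees

21.1158


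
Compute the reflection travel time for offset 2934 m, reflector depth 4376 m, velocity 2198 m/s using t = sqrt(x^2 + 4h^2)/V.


x^2 + 4h^2 = 2934^2 + 4*4376^2 = 8608356 + 76597504 = 85205860
sqrt(85205860) = 9230.702
t = 9230.702 / 2198 = 4.1996 s

4.1996


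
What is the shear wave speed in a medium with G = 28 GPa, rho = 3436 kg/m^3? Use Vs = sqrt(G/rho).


Convert G to Pa: G = 28e9 Pa
Compute G/rho = 28e9 / 3436 = 8149010.4773
Vs = sqrt(8149010.4773) = 2854.65 m/s

2854.65


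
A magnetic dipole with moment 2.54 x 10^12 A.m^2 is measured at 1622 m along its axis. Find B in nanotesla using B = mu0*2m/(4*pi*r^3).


m = 2.54 x 10^12 = 2540000000000 A.m^2
2m = 5080000000000 A.m^2
r^3 = 1622^3 = 4267293848
B = (4pi*10^-7) * 5080000000000 / (4*pi * 4267293848) * 1e9
= 6383716.272094 / 53624396014.34 * 1e9
= 119045.0009 nT

119045.0009


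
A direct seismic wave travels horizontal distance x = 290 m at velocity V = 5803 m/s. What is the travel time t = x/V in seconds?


t = x / V
= 290 / 5803
= 0.05 s

0.05


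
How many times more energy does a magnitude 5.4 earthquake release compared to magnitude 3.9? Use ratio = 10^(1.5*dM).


M2 - M1 = 5.4 - 3.9 = 1.5
1.5 * 1.5 = 2.25
ratio = 10^2.25 = 177.83

177.83


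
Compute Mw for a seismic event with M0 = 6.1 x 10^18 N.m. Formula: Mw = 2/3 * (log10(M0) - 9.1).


log10(M0) = log10(6.1 x 10^18) = 18.7853
Mw = 2/3 * (18.7853 - 9.1)
= 2/3 * 9.6853
= 6.46

6.46


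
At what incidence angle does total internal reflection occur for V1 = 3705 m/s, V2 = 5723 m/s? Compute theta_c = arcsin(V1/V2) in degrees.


V1/V2 = 3705/5723 = 0.647388
theta_c = arcsin(0.647388) = 40.3449 degrees

40.3449


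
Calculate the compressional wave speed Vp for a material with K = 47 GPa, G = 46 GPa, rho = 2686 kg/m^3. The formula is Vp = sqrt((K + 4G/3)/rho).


First compute the effective modulus:
K + 4G/3 = 47e9 + 4*46e9/3 = 108333333333.33 Pa
Then divide by density:
108333333333.33 / 2686 = 40332588.7317 Pa/(kg/m^3)
Take the square root:
Vp = sqrt(40332588.7317) = 6350.79 m/s

6350.79


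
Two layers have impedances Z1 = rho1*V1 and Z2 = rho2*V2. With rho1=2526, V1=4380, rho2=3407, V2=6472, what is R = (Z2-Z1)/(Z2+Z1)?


Z1 = 2526 * 4380 = 11063880
Z2 = 3407 * 6472 = 22050104
R = (22050104 - 11063880) / (22050104 + 11063880) = 10986224 / 33113984 = 0.3318

0.3318


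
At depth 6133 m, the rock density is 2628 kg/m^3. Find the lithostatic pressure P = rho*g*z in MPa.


P = rho * g * z / 1e6
= 2628 * 9.81 * 6133 / 1e6
= 158112910.44 / 1e6
= 158.1129 MPa

158.1129


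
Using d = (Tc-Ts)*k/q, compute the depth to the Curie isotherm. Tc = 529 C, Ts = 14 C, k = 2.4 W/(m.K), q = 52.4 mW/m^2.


T_Curie - T_surf = 529 - 14 = 515 C
Convert q to W/m^2: 52.4 mW/m^2 = 0.0524 W/m^2
d = 515 * 2.4 / 0.0524 = 23587.79 m

23587.79


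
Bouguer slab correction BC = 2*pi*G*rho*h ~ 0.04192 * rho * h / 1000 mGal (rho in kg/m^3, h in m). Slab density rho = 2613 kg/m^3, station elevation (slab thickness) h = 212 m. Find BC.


BC = 0.04192 * rho * h / 1000
= 0.04192 * 2613 * 212 / 1000
= 23.2218 mGal

23.2218


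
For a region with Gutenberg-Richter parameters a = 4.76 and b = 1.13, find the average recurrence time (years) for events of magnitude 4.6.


log10(N) = 4.76 - 1.13*4.6 = -0.438
N = 10^-0.438 = 0.364754
T = 1/N = 1/0.364754 = 2.7416 years

2.7416


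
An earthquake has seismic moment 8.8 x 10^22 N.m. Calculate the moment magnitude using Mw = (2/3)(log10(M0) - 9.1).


log10(M0) = log10(8.8 x 10^22) = 22.9445
Mw = 2/3 * (22.9445 - 9.1)
= 2/3 * 13.8445
= 9.23

9.23


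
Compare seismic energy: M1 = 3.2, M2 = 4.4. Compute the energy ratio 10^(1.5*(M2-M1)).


M2 - M1 = 4.4 - 3.2 = 1.2
1.5 * 1.2 = 1.8
ratio = 10^1.8 = 63.1

63.1


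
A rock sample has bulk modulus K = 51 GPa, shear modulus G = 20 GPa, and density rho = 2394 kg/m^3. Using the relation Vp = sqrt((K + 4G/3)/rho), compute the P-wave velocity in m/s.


First compute the effective modulus:
K + 4G/3 = 51e9 + 4*20e9/3 = 77666666666.67 Pa
Then divide by density:
77666666666.67 / 2394 = 32442216.6527 Pa/(kg/m^3)
Take the square root:
Vp = sqrt(32442216.6527) = 5695.81 m/s

5695.81


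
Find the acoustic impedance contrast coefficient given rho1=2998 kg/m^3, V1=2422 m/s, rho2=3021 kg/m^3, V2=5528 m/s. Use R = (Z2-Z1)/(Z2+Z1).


Z1 = 2998 * 2422 = 7261156
Z2 = 3021 * 5528 = 16700088
R = (16700088 - 7261156) / (16700088 + 7261156) = 9438932 / 23961244 = 0.3939

0.3939


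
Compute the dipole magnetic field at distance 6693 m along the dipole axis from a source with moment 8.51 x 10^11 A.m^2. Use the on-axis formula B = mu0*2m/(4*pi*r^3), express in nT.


m = 8.51 x 10^11 = 851000000000 A.m^2
2m = 1702000000000 A.m^2
r^3 = 6693^3 = 299821294557
B = (4pi*10^-7) * 1702000000000 / (4*pi * 299821294557) * 1e9
= 2138796.278564 / 3767665505480.21 * 1e9
= 567.6715 nT

567.6715


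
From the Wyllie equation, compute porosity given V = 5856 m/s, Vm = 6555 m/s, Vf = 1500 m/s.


1/V - 1/Vm = 1/5856 - 1/6555 = 1.821e-05
1/Vf - 1/Vm = 1/1500 - 1/6555 = 0.00051411
phi = 1.821e-05 / 0.00051411 = 0.0354

0.0354


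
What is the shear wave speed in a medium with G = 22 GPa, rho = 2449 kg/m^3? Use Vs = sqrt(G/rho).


Convert G to Pa: G = 22e9 Pa
Compute G/rho = 22e9 / 2449 = 8983258.4728
Vs = sqrt(8983258.4728) = 2997.21 m/s

2997.21


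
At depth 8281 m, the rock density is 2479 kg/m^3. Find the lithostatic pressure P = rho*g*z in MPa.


P = rho * g * z / 1e6
= 2479 * 9.81 * 8281 / 1e6
= 201385556.19 / 1e6
= 201.3856 MPa

201.3856


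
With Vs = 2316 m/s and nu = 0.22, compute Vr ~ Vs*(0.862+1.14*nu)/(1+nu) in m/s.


Numerator factor = 0.862 + 1.14*0.22 = 1.1128
Denominator = 1 + 0.22 = 1.22
Vr = 2316 * 1.1128 / 1.22 = 2112.5 m/s

2112.5


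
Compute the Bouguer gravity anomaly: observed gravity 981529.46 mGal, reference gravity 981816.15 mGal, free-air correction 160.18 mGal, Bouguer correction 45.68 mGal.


BA = g_obs - g_ref + FAC - BC
= 981529.46 - 981816.15 + 160.18 - 45.68
= -172.19 mGal

-172.19


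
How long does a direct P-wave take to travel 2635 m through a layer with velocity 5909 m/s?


t = x / V
= 2635 / 5909
= 0.4459 s

0.4459


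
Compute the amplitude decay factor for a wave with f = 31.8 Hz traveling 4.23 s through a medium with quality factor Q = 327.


pi*f*t/Q = pi*31.8*4.23/327 = 1.292319
A/A0 = exp(-1.292319) = 0.274633

0.274633


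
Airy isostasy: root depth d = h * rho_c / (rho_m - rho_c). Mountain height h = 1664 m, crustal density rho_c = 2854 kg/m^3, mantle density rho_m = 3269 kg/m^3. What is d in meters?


rho_m - rho_c = 3269 - 2854 = 415
d = 1664 * 2854 / 415
= 4749056 / 415
= 11443.51 m

11443.51


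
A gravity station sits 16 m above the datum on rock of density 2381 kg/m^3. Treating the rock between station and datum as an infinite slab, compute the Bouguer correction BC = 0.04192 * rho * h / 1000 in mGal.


BC = 0.04192 * rho * h / 1000
= 0.04192 * 2381 * 16 / 1000
= 1.597 mGal

1.597


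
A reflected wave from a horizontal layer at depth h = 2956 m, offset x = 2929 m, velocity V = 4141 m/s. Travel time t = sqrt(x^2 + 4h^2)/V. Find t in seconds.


x^2 + 4h^2 = 2929^2 + 4*2956^2 = 8579041 + 34951744 = 43530785
sqrt(43530785) = 6597.7864
t = 6597.7864 / 4141 = 1.5933 s

1.5933


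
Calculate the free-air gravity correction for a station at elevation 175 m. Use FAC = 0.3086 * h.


FAC = 0.3086 * h
= 0.3086 * 175
= 54.005 mGal

54.005


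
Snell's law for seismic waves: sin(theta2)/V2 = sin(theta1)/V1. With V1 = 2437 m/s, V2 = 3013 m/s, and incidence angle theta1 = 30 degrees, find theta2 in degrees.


sin(theta1) = sin(30 deg) = 0.5
sin(theta2) = V2/V1 * sin(theta1) = 3013/2437 * 0.5 = 0.618178
theta2 = arcsin(0.618178) = 38.1832 degrees

38.1832


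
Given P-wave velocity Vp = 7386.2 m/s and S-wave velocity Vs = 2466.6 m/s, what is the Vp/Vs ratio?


Vp/Vs = 7386.2 / 2466.6
= 2.9945

2.9945


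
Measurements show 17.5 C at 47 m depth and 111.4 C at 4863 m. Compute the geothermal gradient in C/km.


dT = 111.4 - 17.5 = 93.9 C
dz = 4863 - 47 = 4816 m
gradient = dT/dz * 1000 = 93.9/4816 * 1000 = 19.4975 C/km

19.4975


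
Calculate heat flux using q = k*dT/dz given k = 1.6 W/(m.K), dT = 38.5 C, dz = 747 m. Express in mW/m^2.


q = k * dT / dz * 1000
= 1.6 * 38.5 / 747 * 1000
= 0.082463 * 1000
= 82.4632 mW/m^2

82.4632


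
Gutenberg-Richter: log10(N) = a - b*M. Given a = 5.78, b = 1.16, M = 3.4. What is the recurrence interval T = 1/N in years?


log10(N) = 5.78 - 1.16*3.4 = 1.836
N = 10^1.836 = 68.548823
T = 1/N = 1/68.548823 = 0.0146 years

0.0146


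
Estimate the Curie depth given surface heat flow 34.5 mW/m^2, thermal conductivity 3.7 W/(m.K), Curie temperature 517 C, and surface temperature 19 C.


T_Curie - T_surf = 517 - 19 = 498 C
Convert q to W/m^2: 34.5 mW/m^2 = 0.0345 W/m^2
d = 498 * 3.7 / 0.0345 = 53408.7 m

53408.7


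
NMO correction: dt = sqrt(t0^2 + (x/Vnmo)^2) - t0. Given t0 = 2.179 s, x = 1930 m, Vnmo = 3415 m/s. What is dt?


x/Vnmo = 1930/3415 = 0.565154
(x/Vnmo)^2 = 0.319399
t0^2 = 4.748041
sqrt(4.748041 + 0.319399) = 2.251097
dt = 2.251097 - 2.179 = 0.072097

0.072097


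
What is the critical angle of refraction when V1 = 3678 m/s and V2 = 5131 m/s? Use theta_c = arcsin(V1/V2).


V1/V2 = 3678/5131 = 0.716819
theta_c = arcsin(0.716819) = 45.7925 degrees

45.7925


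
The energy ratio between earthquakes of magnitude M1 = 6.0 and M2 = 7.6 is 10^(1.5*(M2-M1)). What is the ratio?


M2 - M1 = 7.6 - 6.0 = 1.6
1.5 * 1.6 = 2.4
ratio = 10^2.4 = 251.19

251.19


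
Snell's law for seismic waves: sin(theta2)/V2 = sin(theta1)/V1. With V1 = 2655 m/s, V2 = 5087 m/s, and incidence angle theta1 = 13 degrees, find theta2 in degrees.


sin(theta1) = sin(13 deg) = 0.224951
sin(theta2) = V2/V1 * sin(theta1) = 5087/2655 * 0.224951 = 0.431008
theta2 = arcsin(0.431008) = 25.5315 degrees

25.5315


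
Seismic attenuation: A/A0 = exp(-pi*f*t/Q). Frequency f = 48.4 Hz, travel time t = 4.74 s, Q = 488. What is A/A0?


pi*f*t/Q = pi*48.4*4.74/488 = 1.476909
A/A0 = exp(-1.476909) = 0.228342

0.228342


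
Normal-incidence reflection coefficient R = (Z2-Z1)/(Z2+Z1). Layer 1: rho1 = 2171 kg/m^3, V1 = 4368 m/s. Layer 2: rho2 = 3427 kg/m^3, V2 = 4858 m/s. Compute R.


Z1 = 2171 * 4368 = 9482928
Z2 = 3427 * 4858 = 16648366
R = (16648366 - 9482928) / (16648366 + 9482928) = 7165438 / 26131294 = 0.2742

0.2742


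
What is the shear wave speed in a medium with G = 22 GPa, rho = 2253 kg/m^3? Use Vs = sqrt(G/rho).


Convert G to Pa: G = 22e9 Pa
Compute G/rho = 22e9 / 2253 = 9764758.1003
Vs = sqrt(9764758.1003) = 3124.86 m/s

3124.86


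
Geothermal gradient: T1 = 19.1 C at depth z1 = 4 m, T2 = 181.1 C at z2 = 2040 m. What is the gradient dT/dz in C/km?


dT = 181.1 - 19.1 = 162.0 C
dz = 2040 - 4 = 2036 m
gradient = dT/dz * 1000 = 162.0/2036 * 1000 = 79.5678 C/km

79.5678


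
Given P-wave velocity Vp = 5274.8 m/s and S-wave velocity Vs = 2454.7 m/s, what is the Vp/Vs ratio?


Vp/Vs = 5274.8 / 2454.7
= 2.1489

2.1489


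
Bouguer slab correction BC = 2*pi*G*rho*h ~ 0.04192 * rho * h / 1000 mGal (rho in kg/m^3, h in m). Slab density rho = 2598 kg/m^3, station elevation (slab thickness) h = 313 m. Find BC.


BC = 0.04192 * rho * h / 1000
= 0.04192 * 2598 * 313 / 1000
= 34.0883 mGal

34.0883


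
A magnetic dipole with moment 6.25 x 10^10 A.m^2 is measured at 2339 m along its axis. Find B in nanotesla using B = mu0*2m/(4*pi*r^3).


m = 6.25 x 10^10 = 62500000000 A.m^2
2m = 125000000000 A.m^2
r^3 = 2339^3 = 12796484219
B = (4pi*10^-7) * 125000000000 / (4*pi * 12796484219) * 1e9
= 157079.632679 / 160805363256.75 * 1e9
= 976.8308 nT

976.8308


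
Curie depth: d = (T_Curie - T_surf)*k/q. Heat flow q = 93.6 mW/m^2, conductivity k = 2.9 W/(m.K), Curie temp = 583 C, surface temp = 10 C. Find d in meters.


T_Curie - T_surf = 583 - 10 = 573 C
Convert q to W/m^2: 93.6 mW/m^2 = 0.0936 W/m^2
d = 573 * 2.9 / 0.0936 = 17753.21 m

17753.21


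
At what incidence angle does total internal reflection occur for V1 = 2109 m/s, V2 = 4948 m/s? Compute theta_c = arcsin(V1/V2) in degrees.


V1/V2 = 2109/4948 = 0.426233
theta_c = arcsin(0.426233) = 25.2287 degrees

25.2287


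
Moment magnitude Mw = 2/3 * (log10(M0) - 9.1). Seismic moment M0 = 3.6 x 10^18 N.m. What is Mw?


log10(M0) = log10(3.6 x 10^18) = 18.5563
Mw = 2/3 * (18.5563 - 9.1)
= 2/3 * 9.4563
= 6.3

6.3


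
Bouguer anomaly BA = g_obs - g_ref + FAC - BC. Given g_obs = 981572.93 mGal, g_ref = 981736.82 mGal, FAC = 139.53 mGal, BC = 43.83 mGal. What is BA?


BA = g_obs - g_ref + FAC - BC
= 981572.93 - 981736.82 + 139.53 - 43.83
= -68.19 mGal

-68.19


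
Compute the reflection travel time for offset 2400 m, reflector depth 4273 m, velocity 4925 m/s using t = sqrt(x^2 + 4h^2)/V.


x^2 + 4h^2 = 2400^2 + 4*4273^2 = 5760000 + 73034116 = 78794116
sqrt(78794116) = 8876.605
t = 8876.605 / 4925 = 1.8024 s

1.8024


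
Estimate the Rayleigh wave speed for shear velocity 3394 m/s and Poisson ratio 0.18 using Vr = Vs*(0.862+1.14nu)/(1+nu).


Numerator factor = 0.862 + 1.14*0.18 = 1.0672
Denominator = 1 + 0.18 = 1.18
Vr = 3394 * 1.0672 / 1.18 = 3069.56 m/s

3069.56


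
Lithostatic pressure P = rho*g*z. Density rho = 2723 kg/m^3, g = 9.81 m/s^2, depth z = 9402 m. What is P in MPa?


P = rho * g * z / 1e6
= 2723 * 9.81 * 9402 / 1e6
= 251152147.26 / 1e6
= 251.1521 MPa

251.1521


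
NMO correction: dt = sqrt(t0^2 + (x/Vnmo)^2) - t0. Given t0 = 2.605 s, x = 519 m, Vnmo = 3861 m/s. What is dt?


x/Vnmo = 519/3861 = 0.134421
(x/Vnmo)^2 = 0.018069
t0^2 = 6.786025
sqrt(6.786025 + 0.018069) = 2.608466
dt = 2.608466 - 2.605 = 0.003466

0.003466
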